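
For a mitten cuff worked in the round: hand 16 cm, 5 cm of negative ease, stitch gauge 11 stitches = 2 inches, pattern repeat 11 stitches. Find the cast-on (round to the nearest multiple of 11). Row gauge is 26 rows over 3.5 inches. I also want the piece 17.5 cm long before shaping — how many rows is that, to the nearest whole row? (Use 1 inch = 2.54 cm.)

Finished = 16 − 5 = 11 cm.
11 cm × 1/2.54 = 4.33 inches.
11/2 = 5.5 sts per in; 4.33 × 5.5 = 23.82 sts.
Nearest multiple of 11 → 22.
17.5 cm = 6.89 inches; × 7.429 = 51.18 → 51 rows.

Cast on 22 stitches; work 51 rows.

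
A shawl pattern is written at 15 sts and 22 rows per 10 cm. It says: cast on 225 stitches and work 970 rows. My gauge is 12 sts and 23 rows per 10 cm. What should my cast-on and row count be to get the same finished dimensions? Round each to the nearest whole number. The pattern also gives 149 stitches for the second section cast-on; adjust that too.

Stitches: 225 × 12/15 = 180.00 → 180.
Rows: 970 × 23/22 = 1014.09 → 1014.
second section cast-on: 149 × 12/15 = 119.20 → 119.

Cast on 180 stitches; work 1014 rows; second section cast-on 119 stitches.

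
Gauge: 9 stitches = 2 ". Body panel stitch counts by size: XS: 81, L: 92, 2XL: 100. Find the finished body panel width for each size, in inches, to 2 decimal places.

9/2 = 4.5 sts per in.
XS: 81 / 4.5 = 18.000 → 18.00 in.
L: 92 / 4.5 = 20.444 → 20.44 in.
2XL: 100 / 4.5 = 22.222 → 22.22 in.

XS 18.00 inches; L 20.44 inches; 2XL 22.22 inches.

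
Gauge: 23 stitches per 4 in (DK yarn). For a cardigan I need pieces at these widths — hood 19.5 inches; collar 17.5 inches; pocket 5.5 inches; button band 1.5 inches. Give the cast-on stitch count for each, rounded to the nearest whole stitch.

hood 112; collar 101; pocket 32; button band 9.

Rate = 23/4 = 5.75 sts per in.
hood: 19.5 × 5.75 = 112.12 → 112.
collar: 17.5 × 5.75 = 100.62 → 101.
pocket: 5.5 × 5.75 = 31.62 → 32.
button band: 1.5 × 5.75 = 8.62 → 9.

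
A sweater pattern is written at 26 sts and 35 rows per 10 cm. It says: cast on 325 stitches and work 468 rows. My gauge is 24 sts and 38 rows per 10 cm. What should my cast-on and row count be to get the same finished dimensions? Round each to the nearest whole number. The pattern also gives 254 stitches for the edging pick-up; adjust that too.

Stitches: 325 × 24/26 = 300.00 → 300.
Rows: 468 × 38/35 = 508.11 → 508.
edging pick-up: 254 × 24/26 = 234.46 → 234.

Cast on 300 stitches; work 508 rows; edging pick-up 234 stitches.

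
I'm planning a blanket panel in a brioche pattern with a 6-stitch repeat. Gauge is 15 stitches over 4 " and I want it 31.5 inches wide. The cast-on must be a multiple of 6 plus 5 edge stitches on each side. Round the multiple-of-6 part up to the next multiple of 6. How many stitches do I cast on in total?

15 / 4 = 3.75 sts per inch.
31.5 × 3.75 = 118.12 sts.
Less 10 edge sts → 108.12 for the repeat.
Next multiple of 6: 114.
Add back 10 edge sts → 124.

Cast on 124 stitches.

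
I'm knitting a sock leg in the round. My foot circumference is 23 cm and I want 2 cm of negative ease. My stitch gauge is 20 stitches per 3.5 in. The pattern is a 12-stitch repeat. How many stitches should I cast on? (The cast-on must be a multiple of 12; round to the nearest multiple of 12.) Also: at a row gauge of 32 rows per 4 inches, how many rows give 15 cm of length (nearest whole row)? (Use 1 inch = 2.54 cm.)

Finished = 23 − 2 = 21 cm.
21 cm × 1/2.54 = 8.27 inches.
20/3.5 = 5.714 sts per in; 8.27 × 5.714 = 47.24 sts.
Nearest multiple of 12 → 48.
15 cm = 5.91 inches; × 8 = 47.24 → 47 rows.

Cast on 48 stitches; work 47 rows.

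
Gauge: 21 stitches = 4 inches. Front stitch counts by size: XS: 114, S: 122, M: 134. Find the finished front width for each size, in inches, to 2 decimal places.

XS 21.71 inches; S 23.24 inches; M 25.52 inches.

21/4 = 5.25 sts per in.
XS: 114 / 5.25 = 21.714 → 21.71 in.
S: 122 / 5.25 = 23.238 → 23.24 in.
M: 134 / 5.25 = 25.524 → 25.52 in.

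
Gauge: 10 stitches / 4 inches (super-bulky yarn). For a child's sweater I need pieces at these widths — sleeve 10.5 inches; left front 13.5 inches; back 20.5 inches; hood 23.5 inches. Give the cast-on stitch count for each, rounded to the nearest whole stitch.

Rate = 10/4 = 2.5 sts per in.
sleeve: 10.5 × 2.5 = 26.25 → 26.
left front: 13.5 × 2.5 = 33.75 → 34.
back: 20.5 × 2.5 = 51.25 → 51.
hood: 23.5 × 2.5 = 58.75 → 59.

sleeve 26; left front 34; back 51; hood 59.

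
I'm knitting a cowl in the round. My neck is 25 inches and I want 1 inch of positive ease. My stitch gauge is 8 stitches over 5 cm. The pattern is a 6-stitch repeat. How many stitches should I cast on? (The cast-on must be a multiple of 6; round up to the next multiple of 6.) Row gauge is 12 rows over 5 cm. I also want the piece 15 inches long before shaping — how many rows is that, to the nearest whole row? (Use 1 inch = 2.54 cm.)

Finished = 25 + 1 = 26 inches.
26 inches × 2.54 = 66.04 cm.
8/5 = 1.6 sts per cm; 66.04 × 1.6 = 105.66 sts.
Next multiple of 6 → 108.
15 inches = 38.10 cm; × 2.4 = 91.44 → 91 rows.

Cast on 108 stitches; work 91 rows.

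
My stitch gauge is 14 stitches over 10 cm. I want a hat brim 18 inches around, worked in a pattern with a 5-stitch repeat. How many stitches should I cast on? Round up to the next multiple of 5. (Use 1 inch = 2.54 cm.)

18 in = 18 × 2.54 = 45.72 cm.
14 / 10 = 1.4 sts/cm.
45.72 × 1.4 = 64.01 sts.
→ 65.

Cast on 65 stitches.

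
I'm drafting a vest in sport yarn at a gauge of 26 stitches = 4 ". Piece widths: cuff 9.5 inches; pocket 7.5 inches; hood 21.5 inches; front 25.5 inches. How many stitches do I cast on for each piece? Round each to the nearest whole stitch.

Rate = 26/4 = 6.5 sts per in.
cuff: 9.5 × 6.5 = 61.75 → 62.
pocket: 7.5 × 6.5 = 48.75 → 49.
hood: 21.5 × 6.5 = 139.75 → 140.
front: 25.5 × 6.5 = 165.75 → 166.

cuff 62; pocket 49; hood 140; front 166.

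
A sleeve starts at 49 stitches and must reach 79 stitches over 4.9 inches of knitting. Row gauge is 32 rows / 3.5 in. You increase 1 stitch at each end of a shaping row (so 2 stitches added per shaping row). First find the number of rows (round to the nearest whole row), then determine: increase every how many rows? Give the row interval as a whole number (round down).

Increase every 3rd row.

Rows = 4.9 × 9.143 = 44.8 → 45 rows.
Stitches to add: 30 → 15 shaping rows (at 2 st each).
45 / 15 = 3.00 → every 3 rows.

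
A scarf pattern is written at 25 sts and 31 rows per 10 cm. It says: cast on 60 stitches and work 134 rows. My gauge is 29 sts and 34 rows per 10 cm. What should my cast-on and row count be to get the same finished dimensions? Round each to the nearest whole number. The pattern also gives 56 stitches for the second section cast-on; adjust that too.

Cast on 70 stitches; work 147 rows; second section cast-on 65 stitches.

Stitches: 60 × 29/25 = 69.60 → 70.
Rows: 134 × 34/31 = 146.97 → 147.
second section cast-on: 56 × 29/25 = 64.96 → 65.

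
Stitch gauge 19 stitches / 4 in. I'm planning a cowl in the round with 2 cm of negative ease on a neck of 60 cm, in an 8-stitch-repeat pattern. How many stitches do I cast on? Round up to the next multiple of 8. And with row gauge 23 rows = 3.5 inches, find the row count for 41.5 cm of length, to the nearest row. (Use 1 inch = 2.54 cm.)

Finished = 60 − 2 = 58 cm.
58 cm × 1/2.54 = 22.83 inches.
19/4 = 4.75 sts per in; 22.83 × 4.75 = 108.46 sts.
Next multiple of 8 → 112.
41.5 cm = 16.34 inches; × 6.571 = 107.37 → 107 rows.

Cast on 112 stitches; work 107 rows.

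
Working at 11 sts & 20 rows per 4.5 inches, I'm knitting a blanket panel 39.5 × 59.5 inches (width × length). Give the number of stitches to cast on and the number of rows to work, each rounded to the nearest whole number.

Cast on 97 stitches and work 264 rows.

Stitch gauge = 11/4.5 = 2.444 sts/in; 39.5 × 2.444 = 96.56 → 97 sts.
Row gauge = 20/4.5 = 4.444 rows/in; 59.5 × 4.444 = 264.44 → 264 rows.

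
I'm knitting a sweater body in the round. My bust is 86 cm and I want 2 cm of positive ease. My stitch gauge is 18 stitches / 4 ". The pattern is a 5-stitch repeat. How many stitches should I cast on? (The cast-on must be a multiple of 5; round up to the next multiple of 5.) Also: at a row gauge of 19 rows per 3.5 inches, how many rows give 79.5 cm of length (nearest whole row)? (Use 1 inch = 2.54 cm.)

Cast on 160 stitches; work 170 rows.

Finished = 86 + 2 = 88 cm.
88 cm × 1/2.54 = 34.65 inches.
18/4 = 4.5 sts per in; 34.65 × 4.5 = 155.91 sts.
Next multiple of 5 → 160.
79.5 cm = 31.30 inches; × 5.429 = 169.91 → 170 rows.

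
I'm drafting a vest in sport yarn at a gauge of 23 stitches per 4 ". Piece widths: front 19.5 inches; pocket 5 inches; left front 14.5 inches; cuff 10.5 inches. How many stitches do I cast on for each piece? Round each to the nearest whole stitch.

Rate = 23/4 = 5.75 sts per in.
front: 19.5 × 5.75 = 112.12 → 112.
pocket: 5 × 5.75 = 28.75 → 29.
left front: 14.5 × 5.75 = 83.38 → 83.
cuff: 10.5 × 5.75 = 60.38 → 60.

front 112; pocket 29; left front 83; cuff 60.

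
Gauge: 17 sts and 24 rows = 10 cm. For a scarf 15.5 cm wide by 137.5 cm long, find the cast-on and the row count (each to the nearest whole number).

Stitch gauge = 17/10 = 1.7 sts/cm; 15.5 × 1.7 = 26.35 → 26 sts.
Row gauge = 24/10 = 2.4 rows/cm; 137.5 × 2.4 = 330.00 → 330 rows.

Cast on 26 stitches and work 330 rows.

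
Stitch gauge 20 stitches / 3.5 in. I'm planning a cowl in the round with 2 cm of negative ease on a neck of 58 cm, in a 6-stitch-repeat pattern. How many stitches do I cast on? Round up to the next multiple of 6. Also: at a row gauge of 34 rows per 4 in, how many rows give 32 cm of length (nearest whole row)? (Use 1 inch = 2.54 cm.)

Cast on 126 stitches; work 107 rows.

Finished = 58 − 2 = 56 cm.
56 cm × 1/2.54 = 22.05 inches.
20/3.5 = 5.714 sts per in; 22.05 × 5.714 = 125.98 sts.
Next multiple of 6 → 126.
32 cm = 12.60 inches; × 8.5 = 107.09 → 107 rows.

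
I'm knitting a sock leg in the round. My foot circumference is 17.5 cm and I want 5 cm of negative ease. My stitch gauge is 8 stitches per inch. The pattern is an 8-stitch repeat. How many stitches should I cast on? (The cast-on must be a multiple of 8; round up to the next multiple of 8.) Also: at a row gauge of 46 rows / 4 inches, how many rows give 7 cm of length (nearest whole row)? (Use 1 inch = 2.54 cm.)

Finished = 17.5 − 5 = 12.5 cm.
12.5 cm × 1/2.54 = 4.92 inches.
8/1 = 8 sts per in; 4.92 × 8 = 39.37 sts.
Next multiple of 8 → 40.
7 cm = 2.76 inches; × 11.5 = 31.69 → 32 rows.

Cast on 40 stitches; work 32 rows.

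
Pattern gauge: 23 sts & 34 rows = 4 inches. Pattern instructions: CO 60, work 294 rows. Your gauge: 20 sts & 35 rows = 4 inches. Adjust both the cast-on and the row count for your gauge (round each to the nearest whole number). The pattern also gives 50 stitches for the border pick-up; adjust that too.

Stitches: 60 × 20/23 = 52.17 → 52.
Rows: 294 × 35/34 = 302.65 → 303.
border pick-up: 50 × 20/23 = 43.48 → 43.

Cast on 52 stitches; work 303 rows; border pick-up 43 stitches.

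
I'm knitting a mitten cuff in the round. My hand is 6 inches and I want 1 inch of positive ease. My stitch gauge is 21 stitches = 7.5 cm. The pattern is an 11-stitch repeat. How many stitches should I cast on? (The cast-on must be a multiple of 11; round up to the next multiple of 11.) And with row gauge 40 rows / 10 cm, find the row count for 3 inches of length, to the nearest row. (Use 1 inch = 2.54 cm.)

Cast on 55 stitches; work 30 rows.

Finished = 6 + 1 = 7 inches.
7 inches × 2.54 = 17.78 cm.
21/7.5 = 2.8 sts per cm; 17.78 × 2.8 = 49.78 sts.
Next multiple of 11 → 55.
3 inches = 7.62 cm; × 4 = 30.48 → 30 rows.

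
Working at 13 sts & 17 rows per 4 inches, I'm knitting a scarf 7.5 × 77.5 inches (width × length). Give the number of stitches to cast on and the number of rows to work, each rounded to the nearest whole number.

Stitch gauge = 13/4 = 3.25 sts/in; 7.5 × 3.25 = 24.38 → 24 sts.
Row gauge = 17/4 = 4.25 rows/in; 77.5 × 4.25 = 329.38 → 329 rows.

Cast on 24 stitches and work 329 rows.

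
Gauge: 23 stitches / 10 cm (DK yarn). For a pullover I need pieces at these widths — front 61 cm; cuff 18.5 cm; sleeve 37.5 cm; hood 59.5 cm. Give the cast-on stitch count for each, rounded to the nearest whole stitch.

front 140; cuff 43; sleeve 86; hood 137.

Rate = 23/10 = 2.3 sts per cm.
front: 61 × 2.3 = 140.30 → 140.
cuff: 18.5 × 2.3 = 42.55 → 43.
sleeve: 37.5 × 2.3 = 86.25 → 86.
hood: 59.5 × 2.3 = 136.85 → 137.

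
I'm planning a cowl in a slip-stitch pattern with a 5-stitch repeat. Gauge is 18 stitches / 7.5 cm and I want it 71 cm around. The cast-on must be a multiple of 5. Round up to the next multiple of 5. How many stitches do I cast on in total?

CO 175 sts.

18 / 7.5 = 2.4 sts per cm.
71 × 2.4 = 170.40 sts.
Next multiple of 5: 175.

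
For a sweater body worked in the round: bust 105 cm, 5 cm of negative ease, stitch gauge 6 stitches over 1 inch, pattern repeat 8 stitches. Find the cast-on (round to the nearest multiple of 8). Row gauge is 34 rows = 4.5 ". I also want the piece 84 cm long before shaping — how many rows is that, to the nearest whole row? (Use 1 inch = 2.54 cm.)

Finished = 105 − 5 = 100 cm.
100 cm × 1/2.54 = 39.37 inches.
6/1 = 6 sts per in; 39.37 × 6 = 236.22 sts.
Nearest multiple of 8 → 240.
84 cm = 33.07 inches; × 7.556 = 249.87 → 250 rows.

Cast on 240 stitches; work 250 rows.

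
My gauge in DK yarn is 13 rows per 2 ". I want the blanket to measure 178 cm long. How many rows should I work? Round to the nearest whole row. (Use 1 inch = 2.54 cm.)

178 cm = 70.08 in.
13 rows / 2 in = 6.5 rows per inch.
70.08 × 6.5 = 455.51 rows.
Round to nearest → 456.

Knit 456 rows.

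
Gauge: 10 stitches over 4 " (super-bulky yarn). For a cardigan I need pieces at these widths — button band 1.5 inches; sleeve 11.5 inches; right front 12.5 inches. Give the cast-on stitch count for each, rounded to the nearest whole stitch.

button band 4; sleeve 29; right front 31.

Rate = 10/4 = 2.5 sts per in.
button band: 1.5 × 2.5 = 3.75 → 4.
sleeve: 11.5 × 2.5 = 28.75 → 29.
right front: 12.5 × 2.5 = 31.25 → 31.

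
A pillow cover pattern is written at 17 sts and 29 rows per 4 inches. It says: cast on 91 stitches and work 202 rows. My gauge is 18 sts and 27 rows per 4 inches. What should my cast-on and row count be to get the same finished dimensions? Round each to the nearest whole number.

Stitches: 91 × 18/17 = 96.35 → 96.
Rows: 202 × 27/29 = 188.07 → 188.

Cast on 96 stitches; work 188 rows.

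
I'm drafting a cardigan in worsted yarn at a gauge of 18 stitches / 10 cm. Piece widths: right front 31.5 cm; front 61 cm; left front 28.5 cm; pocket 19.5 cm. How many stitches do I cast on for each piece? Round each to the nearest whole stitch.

right front 57; front 110; left front 51; pocket 35.

Rate = 18/10 = 1.8 sts per cm.
right front: 31.5 × 1.8 = 56.70 → 57.
front: 61 × 1.8 = 109.80 → 110.
left front: 28.5 × 1.8 = 51.30 → 51.
pocket: 19.5 × 1.8 = 35.10 → 35.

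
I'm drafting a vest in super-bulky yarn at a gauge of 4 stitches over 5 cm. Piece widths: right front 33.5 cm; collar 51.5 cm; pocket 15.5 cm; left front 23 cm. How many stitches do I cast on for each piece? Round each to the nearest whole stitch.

Rate = 4/5 = 0.8 sts per cm.
right front: 33.5 × 0.8 = 26.80 → 27.
collar: 51.5 × 0.8 = 41.20 → 41.
pocket: 15.5 × 0.8 = 12.40 → 12.
left front: 23 × 0.8 = 18.40 → 18.

right front 27; collar 41; pocket 12; left front 18.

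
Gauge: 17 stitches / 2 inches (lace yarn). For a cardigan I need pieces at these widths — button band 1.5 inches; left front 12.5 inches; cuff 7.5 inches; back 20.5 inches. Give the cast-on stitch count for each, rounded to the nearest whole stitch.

Rate = 17/2 = 8.5 sts per in.
button band: 1.5 × 8.5 = 12.75 → 13.
left front: 12.5 × 8.5 = 106.25 → 106.
cuff: 7.5 × 8.5 = 63.75 → 64.
back: 20.5 × 8.5 = 174.25 → 174.

button band 13; left front 106; cuff 64; back 174.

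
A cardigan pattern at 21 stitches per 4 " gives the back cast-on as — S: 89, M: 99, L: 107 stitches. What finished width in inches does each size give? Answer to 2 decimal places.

S 16.95 inches; M 18.86 inches; L 20.38 inches.

21/4 = 5.25 sts per in.
S: 89 / 5.25 = 16.952 → 16.95 in.
M: 99 / 5.25 = 18.857 → 18.86 in.
L: 107 / 5.25 = 20.381 → 20.38 in.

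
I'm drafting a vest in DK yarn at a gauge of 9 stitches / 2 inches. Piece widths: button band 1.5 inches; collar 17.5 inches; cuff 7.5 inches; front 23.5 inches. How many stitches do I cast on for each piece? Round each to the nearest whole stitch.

button band 7; collar 79; cuff 34; front 106.

Rate = 9/2 = 4.5 sts per in.
button band: 1.5 × 4.5 = 6.75 → 7.
collar: 17.5 × 4.5 = 78.75 → 79.
cuff: 7.5 × 4.5 = 33.75 → 34.
front: 23.5 × 4.5 = 105.75 → 106.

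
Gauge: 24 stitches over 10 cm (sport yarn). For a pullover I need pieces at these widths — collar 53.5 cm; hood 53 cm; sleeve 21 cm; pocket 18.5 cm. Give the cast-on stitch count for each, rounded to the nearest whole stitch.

collar 128; hood 127; sleeve 50; pocket 44.

Rate = 24/10 = 2.4 sts per cm.
collar: 53.5 × 2.4 = 128.40 → 128.
hood: 53 × 2.4 = 127.20 → 127.
sleeve: 21 × 2.4 = 50.40 → 50.
pocket: 18.5 × 2.4 = 44.40 → 44.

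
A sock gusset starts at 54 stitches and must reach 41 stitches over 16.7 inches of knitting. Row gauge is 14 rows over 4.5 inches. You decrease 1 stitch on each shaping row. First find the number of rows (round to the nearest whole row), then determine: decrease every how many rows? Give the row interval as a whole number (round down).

Rows = 16.7 × 3.111 = 52.0 → 52 rows.
Stitches to remove: 13 → 13 shaping rows (at 1 st each).
52 / 13 = 4.00 → every 4 rows.

Decrease every 4th row.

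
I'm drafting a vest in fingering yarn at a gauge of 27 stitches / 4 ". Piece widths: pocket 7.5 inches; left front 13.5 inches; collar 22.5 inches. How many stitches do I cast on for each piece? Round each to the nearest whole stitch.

Rate = 27/4 = 6.75 sts per in.
pocket: 7.5 × 6.75 = 50.62 → 51.
left front: 13.5 × 6.75 = 91.12 → 91.
collar: 22.5 × 6.75 = 151.88 → 152.

pocket 51; left front 91; collar 152.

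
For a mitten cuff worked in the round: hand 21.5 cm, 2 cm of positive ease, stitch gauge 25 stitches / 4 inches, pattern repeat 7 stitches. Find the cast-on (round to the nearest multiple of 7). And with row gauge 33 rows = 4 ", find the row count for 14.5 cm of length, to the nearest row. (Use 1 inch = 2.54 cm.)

Finished = 21.5 + 2 = 23.5 cm.
23.5 cm × 1/2.54 = 9.25 inches.
25/4 = 6.25 sts per in; 9.25 × 6.25 = 57.82 sts.
Nearest multiple of 7 → 56.
14.5 cm = 5.71 inches; × 8.25 = 47.10 → 47 rows.

Cast on 56 stitches; work 47 rows.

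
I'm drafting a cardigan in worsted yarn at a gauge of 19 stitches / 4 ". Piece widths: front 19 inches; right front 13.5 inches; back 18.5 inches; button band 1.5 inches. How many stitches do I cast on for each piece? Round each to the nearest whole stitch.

Rate = 19/4 = 4.75 sts per in.
front: 19 × 4.75 = 90.25 → 90.
right front: 13.5 × 4.75 = 64.12 → 64.
back: 18.5 × 4.75 = 87.88 → 88.
button band: 1.5 × 4.75 = 7.12 → 7.

front 90; right front 64; back 88; button band 7.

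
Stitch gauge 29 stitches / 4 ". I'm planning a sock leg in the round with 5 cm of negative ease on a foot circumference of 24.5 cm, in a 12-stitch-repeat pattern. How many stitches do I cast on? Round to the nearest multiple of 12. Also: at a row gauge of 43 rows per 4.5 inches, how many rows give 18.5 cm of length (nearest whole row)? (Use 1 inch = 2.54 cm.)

Cast on 60 stitches; work 70 rows.

Finished = 24.5 − 5 = 19.5 cm.
19.5 cm × 1/2.54 = 7.68 inches.
29/4 = 7.25 sts per in; 7.68 × 7.25 = 55.66 sts.
Nearest multiple of 12 → 60.
18.5 cm = 7.28 inches; × 9.556 = 69.60 → 70 rows.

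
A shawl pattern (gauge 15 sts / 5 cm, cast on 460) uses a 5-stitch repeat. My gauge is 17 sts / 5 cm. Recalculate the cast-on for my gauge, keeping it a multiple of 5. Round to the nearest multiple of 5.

520 stitches.

460 × 17 / 15 = 521.33.
Nearest multiple of 5: 520.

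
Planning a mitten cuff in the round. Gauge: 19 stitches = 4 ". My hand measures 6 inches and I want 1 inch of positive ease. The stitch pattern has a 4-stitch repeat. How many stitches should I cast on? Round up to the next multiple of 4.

36 stitches.

Finished = 6 + 1 = 7 inches.
19 / 4 = 4.75 sts/in.
7 × 4.75 = 33.25 sts.
Next multiple of 4: 36.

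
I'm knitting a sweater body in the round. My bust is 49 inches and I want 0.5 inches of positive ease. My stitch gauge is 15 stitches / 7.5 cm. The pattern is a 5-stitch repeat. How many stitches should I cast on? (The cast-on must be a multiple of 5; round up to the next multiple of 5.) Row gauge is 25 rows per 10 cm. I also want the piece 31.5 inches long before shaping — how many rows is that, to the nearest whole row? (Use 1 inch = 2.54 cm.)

Cast on 255 stitches; work 200 rows.

Finished = 49 + 0.5 = 49.5 inches.
49.5 inches × 2.54 = 125.73 cm.
15/7.5 = 2 sts per cm; 125.73 × 2 = 251.46 sts.
Next multiple of 5 → 255.
31.5 inches = 80.01 cm; × 2.5 = 200.03 → 200 rows.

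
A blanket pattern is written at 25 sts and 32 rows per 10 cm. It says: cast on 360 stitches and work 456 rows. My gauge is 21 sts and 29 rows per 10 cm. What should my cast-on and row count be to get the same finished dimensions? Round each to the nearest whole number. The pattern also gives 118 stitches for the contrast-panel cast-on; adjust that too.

Stitches: 360 × 21/25 = 302.40 → 302.
Rows: 456 × 29/32 = 413.25 → 413.
contrast-panel cast-on: 118 × 21/25 = 99.12 → 99.

Cast on 302 stitches; work 413 rows; contrast-panel cast-on 99 stitches.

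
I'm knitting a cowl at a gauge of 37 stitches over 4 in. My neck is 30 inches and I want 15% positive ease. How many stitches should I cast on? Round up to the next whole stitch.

CO 320 sts.

Finished = 30 × 1.15 = 34.50 in.
37 / 4 = 9.25 sts per inch.
34.50 × 9.25 = 319.12 sts.
→ 320 sts.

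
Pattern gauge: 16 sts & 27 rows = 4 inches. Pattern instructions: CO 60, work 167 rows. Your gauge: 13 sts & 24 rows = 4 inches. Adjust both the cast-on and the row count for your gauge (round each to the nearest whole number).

Stitches: 60 × 13/16 = 48.75 → 49.
Rows: 167 × 24/27 = 148.44 → 148.

Cast on 49 stitches; work 148 rows.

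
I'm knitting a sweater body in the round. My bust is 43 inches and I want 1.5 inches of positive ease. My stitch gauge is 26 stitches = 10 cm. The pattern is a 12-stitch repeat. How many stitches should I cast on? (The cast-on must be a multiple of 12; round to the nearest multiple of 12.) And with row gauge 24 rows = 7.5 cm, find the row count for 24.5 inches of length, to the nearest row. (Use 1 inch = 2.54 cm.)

Cast on 288 stitches; work 199 rows.

Finished = 43 + 1.5 = 44.5 inches.
44.5 inches × 2.54 = 113.03 cm.
26/10 = 2.6 sts per cm; 113.03 × 2.6 = 293.88 sts.
Nearest multiple of 12 → 288.
24.5 inches = 62.23 cm; × 3.2 = 199.14 → 199 rows.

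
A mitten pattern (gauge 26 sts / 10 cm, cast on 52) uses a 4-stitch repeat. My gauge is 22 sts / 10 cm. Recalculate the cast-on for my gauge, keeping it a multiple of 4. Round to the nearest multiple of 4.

52 × 22 / 26 = 44.00.
Nearest multiple of 4: 44.

44 stitches.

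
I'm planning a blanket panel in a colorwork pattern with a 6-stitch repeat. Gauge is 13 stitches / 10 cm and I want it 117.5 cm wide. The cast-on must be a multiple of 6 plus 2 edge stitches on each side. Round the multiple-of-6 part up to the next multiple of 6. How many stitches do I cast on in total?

Cast on 154 stitches.

13 / 10 = 1.3 sts per cm.
117.5 × 1.3 = 152.75 sts.
Less 4 edge sts → 148.75 for the repeat.
Next multiple of 6: 150.
Add back 4 edge sts → 154.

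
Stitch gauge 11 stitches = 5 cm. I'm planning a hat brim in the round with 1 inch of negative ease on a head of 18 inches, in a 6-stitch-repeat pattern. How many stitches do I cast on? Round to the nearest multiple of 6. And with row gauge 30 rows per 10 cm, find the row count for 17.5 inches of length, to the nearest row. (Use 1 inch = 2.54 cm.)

Cast on 96 stitches; work 133 rows.

Finished = 18 − 1 = 17 inches.
17 inches × 2.54 = 43.18 cm.
11/5 = 2.2 sts per cm; 43.18 × 2.2 = 95.00 sts.
Nearest multiple of 6 → 96.
17.5 inches = 44.45 cm; × 3 = 133.35 → 133 rows.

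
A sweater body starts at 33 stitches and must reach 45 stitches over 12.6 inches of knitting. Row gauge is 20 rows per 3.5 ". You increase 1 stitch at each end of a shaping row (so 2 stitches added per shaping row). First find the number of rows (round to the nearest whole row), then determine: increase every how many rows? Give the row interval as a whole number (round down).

Increase every 12th row.

Rows = 12.6 × 5.714 = 72.0 → 72 rows.
Stitches to add: 12 → 6 shaping rows (at 2 st each).
72 / 6 = 12.00 → every 12 rows.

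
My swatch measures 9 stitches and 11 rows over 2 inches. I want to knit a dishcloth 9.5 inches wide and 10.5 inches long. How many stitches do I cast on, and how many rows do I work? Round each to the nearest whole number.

Stitch gauge = 9/2 = 4.5 sts/in; 9.5 × 4.5 = 42.75 → 43 sts.
Row gauge = 11/2 = 5.5 rows/in; 10.5 × 5.5 = 57.75 → 58 rows.

Cast on 43 stitches and work 58 rows.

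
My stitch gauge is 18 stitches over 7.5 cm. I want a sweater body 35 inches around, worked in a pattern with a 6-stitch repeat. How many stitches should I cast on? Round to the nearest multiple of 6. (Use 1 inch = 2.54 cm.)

Cast on 216 stitches.

35 in = 35 × 2.54 = 88.90 cm.
18 / 7.5 = 2.4 sts/cm.
88.90 × 2.4 = 213.36 sts.
→ 216.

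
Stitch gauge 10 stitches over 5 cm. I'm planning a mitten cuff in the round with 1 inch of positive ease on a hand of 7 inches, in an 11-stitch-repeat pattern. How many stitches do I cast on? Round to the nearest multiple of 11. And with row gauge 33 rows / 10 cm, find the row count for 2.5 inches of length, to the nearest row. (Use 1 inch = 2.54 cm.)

Finished = 7 + 1 = 8 inches.
8 inches × 2.54 = 20.32 cm.
10/5 = 2 sts per cm; 20.32 × 2 = 40.64 sts.
Nearest multiple of 11 → 44.
2.5 inches = 6.35 cm; × 3.3 = 20.95 → 21 rows.

Cast on 44 stitches; work 21 rows.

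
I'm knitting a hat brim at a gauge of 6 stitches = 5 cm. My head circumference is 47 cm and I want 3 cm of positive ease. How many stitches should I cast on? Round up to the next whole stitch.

Finished = 47 + 3 = 50 cm.
6 / 5 = 1.2 sts per cm.
50.00 × 1.2 = 60.00 sts.

Cast on 60 stitches.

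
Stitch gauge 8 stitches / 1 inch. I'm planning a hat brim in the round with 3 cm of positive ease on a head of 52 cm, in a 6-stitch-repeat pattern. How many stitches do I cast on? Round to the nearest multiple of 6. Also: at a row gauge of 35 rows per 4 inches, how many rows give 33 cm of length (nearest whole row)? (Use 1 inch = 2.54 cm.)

Cast on 174 stitches; work 114 rows.

Finished = 52 + 3 = 55 cm.
55 cm × 1/2.54 = 21.65 inches.
8/1 = 8 sts per in; 21.65 × 8 = 173.23 sts.
Nearest multiple of 6 → 174.
33 cm = 12.99 inches; × 8.75 = 113.68 → 114 rows.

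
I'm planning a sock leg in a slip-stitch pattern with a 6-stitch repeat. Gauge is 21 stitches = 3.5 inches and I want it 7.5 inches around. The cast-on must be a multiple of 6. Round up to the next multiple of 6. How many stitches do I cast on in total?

21 / 3.5 = 6 sts per inch.
7.5 × 6 = 45.00 sts.
Next multiple of 6: 48.

48 stitches.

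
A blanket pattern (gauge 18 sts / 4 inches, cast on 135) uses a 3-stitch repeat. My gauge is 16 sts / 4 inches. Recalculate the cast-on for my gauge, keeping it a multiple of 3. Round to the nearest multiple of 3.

135 × 16 / 18 = 120.00.
Nearest multiple of 3: 120.

Cast on 120 stitches.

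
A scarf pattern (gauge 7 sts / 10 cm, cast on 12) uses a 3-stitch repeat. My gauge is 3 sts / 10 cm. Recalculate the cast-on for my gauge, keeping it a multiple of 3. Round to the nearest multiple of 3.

12 × 3 / 7 = 5.14.
Nearest multiple of 3: 6.

6 stitches.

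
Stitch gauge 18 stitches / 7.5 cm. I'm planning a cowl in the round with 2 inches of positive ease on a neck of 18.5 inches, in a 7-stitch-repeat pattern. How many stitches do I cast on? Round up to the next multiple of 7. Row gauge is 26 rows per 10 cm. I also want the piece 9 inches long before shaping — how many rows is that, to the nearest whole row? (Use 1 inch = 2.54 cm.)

Cast on 126 stitches; work 59 rows.

Finished = 18.5 + 2 = 20.5 inches.
20.5 inches × 2.54 = 52.07 cm.
18/7.5 = 2.4 sts per cm; 52.07 × 2.4 = 124.97 sts.
Next multiple of 7 → 126.
9 inches = 22.86 cm; × 2.6 = 59.44 → 59 rows.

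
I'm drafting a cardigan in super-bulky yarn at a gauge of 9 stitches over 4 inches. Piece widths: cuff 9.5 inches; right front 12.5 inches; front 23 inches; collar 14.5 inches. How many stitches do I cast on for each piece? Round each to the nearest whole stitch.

cuff 21; right front 28; front 52; collar 33.

Rate = 9/4 = 2.25 sts per in.
cuff: 9.5 × 2.25 = 21.38 → 21.
right front: 12.5 × 2.25 = 28.12 → 28.
front: 23 × 2.25 = 51.75 → 52.
collar: 14.5 × 2.25 = 32.62 → 33.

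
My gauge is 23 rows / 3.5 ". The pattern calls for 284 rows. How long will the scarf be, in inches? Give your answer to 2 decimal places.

43.22 inches.

23 rows / 3.5 inch = 6.571 rows per inch.
284 / 6.571 = 43.217 inches.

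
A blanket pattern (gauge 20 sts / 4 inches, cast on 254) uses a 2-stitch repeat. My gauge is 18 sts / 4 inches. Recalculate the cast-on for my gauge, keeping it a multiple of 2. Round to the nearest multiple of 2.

254 × 18 / 20 = 228.60.
Nearest multiple of 2: 228.

CO 228 sts.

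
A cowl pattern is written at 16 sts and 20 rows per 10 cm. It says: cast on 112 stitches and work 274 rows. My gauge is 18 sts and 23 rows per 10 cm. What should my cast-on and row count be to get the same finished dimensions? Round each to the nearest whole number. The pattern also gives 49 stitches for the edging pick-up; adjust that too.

Stitches: 112 × 18/16 = 126.00 → 126.
Rows: 274 × 23/20 = 315.10 → 315.
edging pick-up: 49 × 18/16 = 55.12 → 55.

Cast on 126 stitches; work 315 rows; edging pick-up 55 stitches.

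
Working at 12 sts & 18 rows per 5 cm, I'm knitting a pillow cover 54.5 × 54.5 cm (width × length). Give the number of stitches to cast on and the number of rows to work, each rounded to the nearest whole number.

Stitch gauge = 12/5 = 2.4 sts/cm; 54.5 × 2.4 = 130.80 → 131 sts.
Row gauge = 18/5 = 3.6 rows/cm; 54.5 × 3.6 = 196.20 → 196 rows.

Cast on 131 stitches and work 196 rows.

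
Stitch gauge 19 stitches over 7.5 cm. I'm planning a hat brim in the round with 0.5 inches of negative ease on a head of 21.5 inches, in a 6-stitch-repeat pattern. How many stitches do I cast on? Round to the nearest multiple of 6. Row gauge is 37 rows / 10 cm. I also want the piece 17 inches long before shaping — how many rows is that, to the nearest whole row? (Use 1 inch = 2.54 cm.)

Cast on 138 stitches; work 160 rows.

Finished = 21.5 − 0.5 = 21 inches.
21 inches × 2.54 = 53.34 cm.
19/7.5 = 2.533 sts per cm; 53.34 × 2.533 = 135.13 sts.
Nearest multiple of 6 → 138.
17 inches = 43.18 cm; × 3.7 = 159.77 → 160 rows.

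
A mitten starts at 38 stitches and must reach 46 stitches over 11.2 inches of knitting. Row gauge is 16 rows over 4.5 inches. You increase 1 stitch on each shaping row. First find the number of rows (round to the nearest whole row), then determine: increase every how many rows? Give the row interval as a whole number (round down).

Rows = 11.2 × 3.556 = 39.8 → 40 rows.
Stitches to add: 8 → 8 shaping rows (at 1 st each).
40 / 8 = 5.00 → every 5 rows.

Increase every 5th row.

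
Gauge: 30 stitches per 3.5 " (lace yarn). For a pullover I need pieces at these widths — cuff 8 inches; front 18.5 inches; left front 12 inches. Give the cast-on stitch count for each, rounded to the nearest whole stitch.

cuff 69; front 159; left front 103.

Rate = 30/3.5 = 8.571 sts per in.
cuff: 8 × 8.571 = 68.57 → 69.
front: 18.5 × 8.571 = 158.57 → 159.
left front: 12 × 8.571 = 102.86 → 103.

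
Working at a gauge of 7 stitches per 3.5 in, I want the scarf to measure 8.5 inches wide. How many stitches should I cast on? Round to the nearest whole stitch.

7 stitches / 3.5 in = 2 stitches per inch.
8.5 × 2 = 17.00 stitches.

Cast on 17 stitches.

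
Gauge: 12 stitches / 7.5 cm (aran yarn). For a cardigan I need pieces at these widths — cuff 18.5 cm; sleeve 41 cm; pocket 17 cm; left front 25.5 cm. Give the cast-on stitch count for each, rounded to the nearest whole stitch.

Rate = 12/7.5 = 1.6 sts per cm.
cuff: 18.5 × 1.6 = 29.60 → 30.
sleeve: 41 × 1.6 = 65.60 → 66.
pocket: 17 × 1.6 = 27.20 → 27.
left front: 25.5 × 1.6 = 40.80 → 41.

cuff 30; sleeve 66; pocket 27; left front 41.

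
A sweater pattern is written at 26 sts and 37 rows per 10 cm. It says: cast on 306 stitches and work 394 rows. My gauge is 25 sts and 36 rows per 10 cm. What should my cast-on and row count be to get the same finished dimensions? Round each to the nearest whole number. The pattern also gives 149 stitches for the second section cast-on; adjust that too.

Stitches: 306 × 25/26 = 294.23 → 294.
Rows: 394 × 36/37 = 383.35 → 383.
second section cast-on: 149 × 25/26 = 143.27 → 143.

Cast on 294 stitches; work 383 rows; second section cast-on 143 stitches.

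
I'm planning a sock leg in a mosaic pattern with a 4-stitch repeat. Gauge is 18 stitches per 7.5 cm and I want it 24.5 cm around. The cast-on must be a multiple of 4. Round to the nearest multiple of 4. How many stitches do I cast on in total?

18 / 7.5 = 2.4 sts per cm.
24.5 × 2.4 = 58.80 sts.
Nearest multiple of 4: 60.

CO 60 sts.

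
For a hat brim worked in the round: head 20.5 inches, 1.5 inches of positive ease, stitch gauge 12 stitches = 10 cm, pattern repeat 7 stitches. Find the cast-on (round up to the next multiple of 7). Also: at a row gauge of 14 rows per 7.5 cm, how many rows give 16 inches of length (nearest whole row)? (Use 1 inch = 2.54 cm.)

Cast on 70 stitches; work 76 rows.

Finished = 20.5 + 1.5 = 22 inches.
22 inches × 2.54 = 55.88 cm.
12/10 = 1.2 sts per cm; 55.88 × 1.2 = 67.06 sts.
Next multiple of 7 → 70.
16 inches = 40.64 cm; × 1.867 = 75.86 → 76 rows.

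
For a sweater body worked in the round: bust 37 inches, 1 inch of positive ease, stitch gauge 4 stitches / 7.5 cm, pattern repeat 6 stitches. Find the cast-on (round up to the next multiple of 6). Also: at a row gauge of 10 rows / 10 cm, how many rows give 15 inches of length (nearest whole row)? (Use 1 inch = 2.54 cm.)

Cast on 54 stitches; work 38 rows.

Finished = 37 + 1 = 38 inches.
38 inches × 2.54 = 96.52 cm.
4/7.5 = 0.533 sts per cm; 96.52 × 0.533 = 51.48 sts.
Next multiple of 6 → 54.
15 inches = 38.10 cm; × 1 = 38.10 → 38 rows.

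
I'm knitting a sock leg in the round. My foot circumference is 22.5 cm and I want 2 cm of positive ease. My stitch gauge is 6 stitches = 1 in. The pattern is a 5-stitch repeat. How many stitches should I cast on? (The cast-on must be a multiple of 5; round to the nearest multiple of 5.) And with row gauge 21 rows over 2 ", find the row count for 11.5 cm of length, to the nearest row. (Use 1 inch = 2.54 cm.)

Cast on 60 stitches; work 48 rows.

Finished = 22.5 + 2 = 24.5 cm.
24.5 cm × 1/2.54 = 9.65 inches.
6/1 = 6 sts per in; 9.65 × 6 = 57.87 sts.
Nearest multiple of 5 → 60.
11.5 cm = 4.53 inches; × 10.5 = 47.54 → 48 rows.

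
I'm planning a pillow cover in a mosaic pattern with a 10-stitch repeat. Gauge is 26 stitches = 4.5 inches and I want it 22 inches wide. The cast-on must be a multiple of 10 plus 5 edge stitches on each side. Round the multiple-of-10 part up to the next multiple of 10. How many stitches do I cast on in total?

Cast on 130 stitches.

26 / 4.5 = 5.778 sts per inch.
22 × 5.778 = 127.11 sts.
Less 10 edge sts → 117.11 for the repeat.
Next multiple of 10: 120.
Add back 10 edge sts → 130.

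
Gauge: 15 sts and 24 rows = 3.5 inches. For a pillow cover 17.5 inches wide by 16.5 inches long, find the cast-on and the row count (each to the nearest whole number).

Stitch gauge = 15/3.5 = 4.286 sts/in; 17.5 × 4.286 = 75.00 → 75 sts.
Row gauge = 24/3.5 = 6.857 rows/in; 16.5 × 6.857 = 113.14 → 113 rows.

Cast on 75 stitches and work 113 rows.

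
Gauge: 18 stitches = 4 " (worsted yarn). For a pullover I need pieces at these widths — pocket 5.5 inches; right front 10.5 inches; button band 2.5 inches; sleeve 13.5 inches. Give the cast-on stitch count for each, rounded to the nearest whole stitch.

Rate = 18/4 = 4.5 sts per in.
pocket: 5.5 × 4.5 = 24.75 → 25.
right front: 10.5 × 4.5 = 47.25 → 47.
button band: 2.5 × 4.5 = 11.25 → 11.
sleeve: 13.5 × 4.5 = 60.75 → 61.

pocket 25; right front 47; button band 11; sleeve 61.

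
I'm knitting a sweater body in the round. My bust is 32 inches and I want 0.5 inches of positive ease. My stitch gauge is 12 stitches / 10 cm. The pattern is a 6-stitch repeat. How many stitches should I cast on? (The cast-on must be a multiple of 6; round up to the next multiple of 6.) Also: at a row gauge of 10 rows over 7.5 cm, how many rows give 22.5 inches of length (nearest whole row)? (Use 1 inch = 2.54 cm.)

Cast on 102 stitches; work 76 rows.

Finished = 32 + 0.5 = 32.5 inches.
32.5 inches × 2.54 = 82.55 cm.
12/10 = 1.2 sts per cm; 82.55 × 1.2 = 99.06 sts.
Next multiple of 6 → 102.
22.5 inches = 57.15 cm; × 1.333 = 76.20 → 76 rows.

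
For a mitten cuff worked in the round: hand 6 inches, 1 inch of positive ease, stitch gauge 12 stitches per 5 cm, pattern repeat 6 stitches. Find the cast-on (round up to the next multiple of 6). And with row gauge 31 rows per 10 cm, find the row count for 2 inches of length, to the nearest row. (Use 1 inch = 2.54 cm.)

Finished = 6 + 1 = 7 inches.
7 inches × 2.54 = 17.78 cm.
12/5 = 2.4 sts per cm; 17.78 × 2.4 = 42.67 sts.
Next multiple of 6 → 48.
2 inches = 5.08 cm; × 3.1 = 15.75 → 16 rows.

Cast on 48 stitches; work 16 rows.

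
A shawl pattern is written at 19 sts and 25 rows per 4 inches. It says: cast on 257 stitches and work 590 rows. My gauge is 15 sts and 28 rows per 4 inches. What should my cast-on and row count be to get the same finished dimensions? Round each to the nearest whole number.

Stitches: 257 × 15/19 = 202.89 → 203.
Rows: 590 × 28/25 = 660.80 → 661.

Cast on 203 stitches; work 661 rows.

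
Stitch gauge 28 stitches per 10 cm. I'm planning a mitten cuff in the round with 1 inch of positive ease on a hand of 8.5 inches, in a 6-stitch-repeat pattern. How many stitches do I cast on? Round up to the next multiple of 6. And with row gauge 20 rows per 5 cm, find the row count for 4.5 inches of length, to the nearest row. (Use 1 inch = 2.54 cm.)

Cast on 72 stitches; work 46 rows.

Finished = 8.5 + 1 = 9.5 inches.
9.5 inches × 2.54 = 24.13 cm.
28/10 = 2.8 sts per cm; 24.13 × 2.8 = 67.56 sts.
Next multiple of 6 → 72.
4.5 inches = 11.43 cm; × 4 = 45.72 → 46 rows.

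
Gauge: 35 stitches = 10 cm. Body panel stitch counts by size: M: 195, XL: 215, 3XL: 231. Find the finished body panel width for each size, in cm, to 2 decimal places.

M 55.71 cm; XL 61.43 cm; 3XL 66.00 cm.

35/10 = 3.5 sts per cm.
M: 195 / 3.5 = 55.714 → 55.71 cm.
XL: 215 / 3.5 = 61.429 → 61.43 cm.
3XL: 231 / 3.5 = 66.000 → 66.00 cm.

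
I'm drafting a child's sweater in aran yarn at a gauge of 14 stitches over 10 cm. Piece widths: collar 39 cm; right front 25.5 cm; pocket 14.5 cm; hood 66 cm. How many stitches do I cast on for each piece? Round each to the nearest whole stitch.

collar 55; right front 36; pocket 20; hood 92.

Rate = 14/10 = 1.4 sts per cm.
collar: 39 × 1.4 = 54.60 → 55.
right front: 25.5 × 1.4 = 35.70 → 36.
pocket: 14.5 × 1.4 = 20.30 → 20.
hood: 66 × 1.4 = 92.40 → 92.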